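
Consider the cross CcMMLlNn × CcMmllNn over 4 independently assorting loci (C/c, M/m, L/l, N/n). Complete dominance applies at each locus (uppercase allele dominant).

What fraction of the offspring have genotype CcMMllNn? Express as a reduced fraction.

CcMMLlNn gametes: CMLN×2, CMLn×2, CMlN×2, CMln×2, cMLN×2, cMLn×2, cMlN×2, cMln×2
CcMmllNn gametes: CMlN×2, CMln×2, CmlN×2, Cmln×2, cMlN×2, cMln×2, cmlN×2, cmln×2
CcMMLlNn×CcMmllNn grid (16·16=256): CCMMLlNN=4 CCMMLlNn=8 CCMMLlnn=4 CCMMllNN=4 CCMMllNn=8 CCMMllnn=4 CCMmLlNN=4 CCMmLlNn=8 CCMmLlnn=4 CCMmllNN=4 CCMmllNn=8 CCMmllnn=4 CcMMLlNN=8 CcMMLlNn=16 CcMMLlnn=8 CcMMllNN=8 CcMMllNn=16 CcMMllnn=8 CcMmLlNN=8 CcMmLlNn=16 CcMmLlnn=8 CcMmllNN=8 CcMmllNn=16 CcMmllnn=8 ccMMLlNN=4 ccMMLlNn=8 ccMMLlnn=4 ccMMllNN=4 ccMMllNn=8 ccMMllnn=4 ccMmLlNN=4 ccMmLlNn=8 ccMmLlnn=4 ccMmllNN=4 ccMmllNn=8 ccMmllnn=4
CcMMllNn hits 16/256; gcd=16; 16÷16/256÷16 = 1/16

P(CcMMllNn) = 1/16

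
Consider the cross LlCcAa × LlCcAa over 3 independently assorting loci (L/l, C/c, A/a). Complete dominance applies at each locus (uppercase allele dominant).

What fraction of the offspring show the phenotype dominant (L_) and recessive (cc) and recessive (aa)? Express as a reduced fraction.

P(L_ cc aa) = 3/64

LlCcAa gametes: LCA×1, LCa×1, LcA×1, Lca×1, lCA×1, lCa×1, lcA×1, lca×1
LlCcAa gametes: LCA×1, LCa×1, LcA×1, Lca×1, lCA×1, lCa×1, lcA×1, lca×1
LlCcAa×LlCcAa grid (8·8=64): LLCCAA=1 LLCCAa=2 LLCCaa=1 LLCcAA=2 LLCcAa=4 LLCcaa=2 LLccAA=1 LLccAa=2 LLccaa=1 LlCCAA=2 LlCCAa=4 LlCCaa=2 LlCcAA=4 LlCcAa=8 LlCcaa=4 LlccAA=2 LlccAa=4 Llccaa=2 llCCAA=1 llCCAa=2 llCCaa=1 llCcAA=2 llCcAa=4 llCcaa=2 llccAA=1 llccAa=2 llccaa=1
L_ cc aa hits 3/64; gcd=1; 3÷1/64÷1 = 3/64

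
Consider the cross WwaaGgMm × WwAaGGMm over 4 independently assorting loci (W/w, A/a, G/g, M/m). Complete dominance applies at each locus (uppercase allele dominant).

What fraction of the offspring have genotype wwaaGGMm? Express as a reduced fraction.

WwaaGgMm gametes: WaGM×2, WaGm×2, WagM×2, Wagm×2, waGM×2, waGm×2, wagM×2, wagm×2
WwAaGGMm gametes: WAGM×2, WAGm×2, WaGM×2, WaGm×2, wAGM×2, wAGm×2, waGM×2, waGm×2
WwaaGgMm×WwAaGGMm grid (16·16=256): WWAaGGMM=4 WWAaGGMm=8 WWAaGGmm=4 WWAaGgMM=4 WWAaGgMm=8 WWAaGgmm=4 WWaaGGMM=4 WWaaGGMm=8 WWaaGGmm=4 WWaaGgMM=4 WWaaGgMm=8 WWaaGgmm=4 WwAaGGMM=8 WwAaGGMm=16 WwAaGGmm=8 WwAaGgMM=8 WwAaGgMm=16 WwAaGgmm=8 WwaaGGMM=8 WwaaGGMm=16 WwaaGGmm=8 WwaaGgMM=8 WwaaGgMm=16 WwaaGgmm=8 wwAaGGMM=4 wwAaGGMm=8 wwAaGGmm=4 wwAaGgMM=4 wwAaGgMm=8 wwAaGgmm=4 wwaaGGMM=4 wwaaGGMm=8 wwaaGGmm=4 wwaaGgMM=4 wwaaGgMm=8 wwaaGgmm=4
wwaaGGMm hits 8/256; gcd=8; 8÷8/256÷8 = 1/32

P(wwaaGGMm) = 1/32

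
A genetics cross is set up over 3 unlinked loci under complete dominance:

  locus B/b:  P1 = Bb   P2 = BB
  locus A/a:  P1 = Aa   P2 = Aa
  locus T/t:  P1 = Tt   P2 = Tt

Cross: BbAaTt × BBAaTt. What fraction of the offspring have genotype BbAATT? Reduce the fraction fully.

P(BbAATT) = 1/32

BbAaTt gametes: BAT×1, BAt×1, BaT×1, Bat×1, bAT×1, bAt×1, baT×1, bat×1
BBAaTt gametes: BAT×2, BAt×2, BaT×2, Bat×2
BbAaTt×BBAaTt grid (8·8=64): BBAATT=2 BBAATt=4 BBAAtt=2 BBAaTT=4 BBAaTt=8 BBAatt=4 BBaaTT=2 BBaaTt=4 BBaatt=2 BbAATT=2 BbAATt=4 BbAAtt=2 BbAaTT=4 BbAaTt=8 BbAatt=4 BbaaTT=2 BbaaTt=4 Bbaatt=2
BbAATT hits 2/64; gcd=2; 2÷2/64÷2 = 1/32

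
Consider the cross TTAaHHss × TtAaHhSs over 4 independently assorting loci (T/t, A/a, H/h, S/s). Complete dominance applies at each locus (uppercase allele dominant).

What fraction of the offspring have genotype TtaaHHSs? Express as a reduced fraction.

TTAaHHss gametes: TAHs×8, TaHs×8
TtAaHhSs gametes: TAHS×1, TAHs×1, TAhS×1, TAhs×1, TaHS×1, TaHs×1, TahS×1, Tahs×1, tAHS×1, tAHs×1, tAhS×1, tAhs×1, taHS×1, taHs×1, tahS×1, tahs×1
TTAaHHss×TtAaHhSs grid (16·16=256): TTAAHHSs=8 TTAAHHss=8 TTAAHhSs=8 TTAAHhss=8 TTAaHHSs=16 TTAaHHss=16 TTAaHhSs=16 TTAaHhss=16 TTaaHHSs=8 TTaaHHss=8 TTaaHhSs=8 TTaaHhss=8 TtAAHHSs=8 TtAAHHss=8 TtAAHhSs=8 TtAAHhss=8 TtAaHHSs=16 TtAaHHss=16 TtAaHhSs=16 TtAaHhss=16 TtaaHHSs=8 TtaaHHss=8 TtaaHhSs=8 TtaaHhss=8
TtaaHHSs hits 8/256; gcd=8; 8÷8/256÷8 = 1/32

P(TtaaHHSs) = 1/32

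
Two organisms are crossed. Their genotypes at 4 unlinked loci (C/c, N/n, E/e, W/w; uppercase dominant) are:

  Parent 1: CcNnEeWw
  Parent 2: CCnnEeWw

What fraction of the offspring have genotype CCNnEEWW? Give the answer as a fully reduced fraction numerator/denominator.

CcNnEeWw gametes: CNEW×1, CNEw×1, CNeW×1, CNew×1, CnEW×1, CnEw×1, CneW×1, Cnew×1, cNEW×1, cNEw×1, cNeW×1, cNew×1, cnEW×1, cnEw×1, cneW×1, cnew×1
CCnnEeWw gametes: CnEW×4, CnEw×4, CneW×4, Cnew×4
CcNnEeWw×CCnnEeWw grid (16·16=256): CCNnEEWW=4 CCNnEEWw=8 CCNnEEww=4 CCNnEeWW=8 CCNnEeWw=16 CCNnEeww=8 CCNneeWW=4 CCNneeWw=8 CCNneeww=4 CCnnEEWW=4 CCnnEEWw=8 CCnnEEww=4 CCnnEeWW=8 CCnnEeWw=16 CCnnEeww=8 CCnneeWW=4 CCnneeWw=8 CCnneeww=4 CcNnEEWW=4 CcNnEEWw=8 CcNnEEww=4 CcNnEeWW=8 CcNnEeWw=16 CcNnEeww=8 CcNneeWW=4 CcNneeWw=8 CcNneeww=4 CcnnEEWW=4 CcnnEEWw=8 CcnnEEww=4 CcnnEeWW=8 CcnnEeWw=16 CcnnEeww=8 CcnneeWW=4 CcnneeWw=8 Ccnneeww=4
CCNnEEWW hits 4/256; gcd=4; 4÷4/256÷4 = 1/64

P(CCNnEEWW) = 1/64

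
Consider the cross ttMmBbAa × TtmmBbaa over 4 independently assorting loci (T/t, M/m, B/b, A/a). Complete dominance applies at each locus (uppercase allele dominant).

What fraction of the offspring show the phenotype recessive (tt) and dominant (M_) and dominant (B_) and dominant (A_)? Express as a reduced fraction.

ttMmBbAa gametes: tMBA×2, tMBa×2, tMbA×2, tMba×2, tmBA×2, tmBa×2, tmbA×2, tmba×2
TtmmBbaa gametes: TmBa×4, Tmba×4, tmBa×4, tmba×4
ttMmBbAa×TtmmBbaa grid (16·16=256): TtMmBBAa=8 TtMmBBaa=8 TtMmBbAa=16 TtMmBbaa=16 TtMmbbAa=8 TtMmbbaa=8 TtmmBBAa=8 TtmmBBaa=8 TtmmBbAa=16 TtmmBbaa=16 TtmmbbAa=8 Ttmmbbaa=8 ttMmBBAa=8 ttMmBBaa=8 ttMmBbAa=16 ttMmBbaa=16 ttMmbbAa=8 ttMmbbaa=8 ttmmBBAa=8 ttmmBBaa=8 ttmmBbAa=16 ttmmBbaa=16 ttmmbbAa=8 ttmmbbaa=8
tt M_ B_ A_ hits 24/256; gcd=8; 24÷8/256÷8 = 3/32

P(tt M_ B_ A_) = 3/32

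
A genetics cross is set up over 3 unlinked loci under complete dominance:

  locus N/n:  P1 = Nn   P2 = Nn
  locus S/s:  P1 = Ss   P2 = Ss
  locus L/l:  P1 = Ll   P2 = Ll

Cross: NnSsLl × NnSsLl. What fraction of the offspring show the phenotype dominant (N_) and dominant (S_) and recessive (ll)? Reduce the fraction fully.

NnSsLl gametes: NSL×1, NSl×1, NsL×1, Nsl×1, nSL×1, nSl×1, nsL×1, nsl×1
NnSsLl gametes: NSL×1, NSl×1, NsL×1, Nsl×1, nSL×1, nSl×1, nsL×1, nsl×1
NnSsLl×NnSsLl grid (8·8=64): NNSSLL=1 NNSSLl=2 NNSSll=1 NNSsLL=2 NNSsLl=4 NNSsll=2 NNssLL=1 NNssLl=2 NNssll=1 NnSSLL=2 NnSSLl=4 NnSSll=2 NnSsLL=4 NnSsLl=8 NnSsll=4 NnssLL=2 NnssLl=4 Nnssll=2 nnSSLL=1 nnSSLl=2 nnSSll=1 nnSsLL=2 nnSsLl=4 nnSsll=2 nnssLL=1 nnssLl=2 nnssll=1
N_ S_ ll hits 9/64; gcd=1; 9÷1/64÷1 = 9/64

P(N_ S_ ll) = 9/64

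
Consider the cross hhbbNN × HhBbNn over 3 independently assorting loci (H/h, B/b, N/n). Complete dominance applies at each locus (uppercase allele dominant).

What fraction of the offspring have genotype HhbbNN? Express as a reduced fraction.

P(HhbbNN) = 1/8

hhbbNN gametes: hbN×8
HhBbNn gametes: HBN×1, HBn×1, HbN×1, Hbn×1, hBN×1, hBn×1, hbN×1, hbn×1
hhbbNN×HhBbNn grid (8·8=64): HhBbNN=8 HhBbNn=8 HhbbNN=8 HhbbNn=8 hhBbNN=8 hhBbNn=8 hhbbNN=8 hhbbNn=8
HhbbNN hits 8/64; gcd=8; 8÷8/64÷8 = 1/8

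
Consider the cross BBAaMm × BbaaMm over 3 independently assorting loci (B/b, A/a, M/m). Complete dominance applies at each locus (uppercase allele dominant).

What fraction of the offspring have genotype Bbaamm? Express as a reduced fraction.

P(Bbaamm) = 1/16

BBAaMm gametes: BAM×2, BAm×2, BaM×2, Bam×2
BbaaMm gametes: BaM×2, Bam×2, baM×2, bam×2
BBAaMm×BbaaMm grid (8·8=64): BBAaMM=4 BBAaMm=8 BBAamm=4 BBaaMM=4 BBaaMm=8 BBaamm=4 BbAaMM=4 BbAaMm=8 BbAamm=4 BbaaMM=4 BbaaMm=8 Bbaamm=4
Bbaamm hits 4/64; gcd=4; 4÷4/64÷4 = 1/16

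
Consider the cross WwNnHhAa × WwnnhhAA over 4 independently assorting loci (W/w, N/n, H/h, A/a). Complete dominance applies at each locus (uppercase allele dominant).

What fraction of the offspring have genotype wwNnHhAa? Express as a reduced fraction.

WwNnHhAa gametes: WNHA×1, WNHa×1, WNhA×1, WNha×1, WnHA×1, WnHa×1, WnhA×1, Wnha×1, wNHA×1, wNHa×1, wNhA×1, wNha×1, wnHA×1, wnHa×1, wnhA×1, wnha×1
WwnnhhAA gametes: WnhA×8, wnhA×8
WwNnHhAa×WwnnhhAA grid (16·16=256): WWNnHhAA=8 WWNnHhAa=8 WWNnhhAA=8 WWNnhhAa=8 WWnnHhAA=8 WWnnHhAa=8 WWnnhhAA=8 WWnnhhAa=8 WwNnHhAA=16 WwNnHhAa=16 WwNnhhAA=16 WwNnhhAa=16 WwnnHhAA=16 WwnnHhAa=16 WwnnhhAA=16 WwnnhhAa=16 wwNnHhAA=8 wwNnHhAa=8 wwNnhhAA=8 wwNnhhAa=8 wwnnHhAA=8 wwnnHhAa=8 wwnnhhAA=8 wwnnhhAa=8
wwNnHhAa hits 8/256; gcd=8; 8÷8/256÷8 = 1/32

P(wwNnHhAa) = 1/32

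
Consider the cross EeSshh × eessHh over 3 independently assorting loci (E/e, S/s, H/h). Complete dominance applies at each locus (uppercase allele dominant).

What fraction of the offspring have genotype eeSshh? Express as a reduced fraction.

EeSshh gametes: ESh×2, Esh×2, eSh×2, esh×2
eessHh gametes: esH×4, esh×4
EeSshh×eessHh grid (8·8=64): EeSsHh=8 EeSshh=8 EessHh=8 Eesshh=8 eeSsHh=8 eeSshh=8 eessHh=8 eesshh=8
eeSshh hits 8/64; gcd=8; 8÷8/64÷8 = 1/8

P(eeSshh) = 1/8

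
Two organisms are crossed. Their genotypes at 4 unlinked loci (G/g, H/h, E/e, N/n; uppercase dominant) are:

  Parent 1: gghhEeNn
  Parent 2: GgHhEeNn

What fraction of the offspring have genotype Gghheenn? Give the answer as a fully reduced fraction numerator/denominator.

P(Gghheenn) = 1/64

gghhEeNn gametes: ghEN×4, ghEn×4, gheN×4, ghen×4
GgHhEeNn gametes: GHEN×1, GHEn×1, GHeN×1, GHen×1, GhEN×1, GhEn×1, GheN×1, Ghen×1, gHEN×1, gHEn×1, gHeN×1, gHen×1, ghEN×1, ghEn×1, gheN×1, ghen×1
gghhEeNn×GgHhEeNn grid (16·16=256): GgHhEENN=4 GgHhEENn=8 GgHhEEnn=4 GgHhEeNN=8 GgHhEeNn=16 GgHhEenn=8 GgHheeNN=4 GgHheeNn=8 GgHheenn=4 GghhEENN=4 GghhEENn=8 GghhEEnn=4 GghhEeNN=8 GghhEeNn=16 GghhEenn=8 GghheeNN=4 GghheeNn=8 Gghheenn=4 ggHhEENN=4 ggHhEENn=8 ggHhEEnn=4 ggHhEeNN=8 ggHhEeNn=16 ggHhEenn=8 ggHheeNN=4 ggHheeNn=8 ggHheenn=4 gghhEENN=4 gghhEENn=8 gghhEEnn=4 gghhEeNN=8 gghhEeNn=16 gghhEenn=8 gghheeNN=4 gghheeNn=8 gghheenn=4
Gghheenn hits 4/256; gcd=4; 4÷4/256÷4 = 1/64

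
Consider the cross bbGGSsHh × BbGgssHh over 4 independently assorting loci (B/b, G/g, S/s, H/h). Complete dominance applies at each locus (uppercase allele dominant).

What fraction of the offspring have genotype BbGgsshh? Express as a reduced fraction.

P(BbGgsshh) = 1/32

bbGGSsHh gametes: bGSH×4, bGSh×4, bGsH×4, bGsh×4
BbGgssHh gametes: BGsH×2, BGsh×2, BgsH×2, Bgsh×2, bGsH×2, bGsh×2, bgsH×2, bgsh×2
bbGGSsHh×BbGgssHh grid (16·16=256): BbGGSsHH=8 BbGGSsHh=16 BbGGSshh=8 BbGGssHH=8 BbGGssHh=16 BbGGsshh=8 BbGgSsHH=8 BbGgSsHh=16 BbGgSshh=8 BbGgssHH=8 BbGgssHh=16 BbGgsshh=8 bbGGSsHH=8 bbGGSsHh=16 bbGGSshh=8 bbGGssHH=8 bbGGssHh=16 bbGGsshh=8 bbGgSsHH=8 bbGgSsHh=16 bbGgSshh=8 bbGgssHH=8 bbGgssHh=16 bbGgsshh=8
BbGgsshh hits 8/256; gcd=8; 8÷8/256÷8 = 1/32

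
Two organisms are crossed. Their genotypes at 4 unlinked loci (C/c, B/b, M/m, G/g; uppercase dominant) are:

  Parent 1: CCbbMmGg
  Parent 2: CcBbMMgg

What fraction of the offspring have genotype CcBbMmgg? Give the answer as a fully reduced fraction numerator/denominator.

P(CcBbMmgg) = 1/16

CCbbMmGg gametes: CbMG×4, CbMg×4, CbmG×4, Cbmg×4
CcBbMMgg gametes: CBMg×4, CbMg×4, cBMg×4, cbMg×4
CCbbMmGg×CcBbMMgg grid (16·16=256): CCBbMMGg=16 CCBbMMgg=16 CCBbMmGg=16 CCBbMmgg=16 CCbbMMGg=16 CCbbMMgg=16 CCbbMmGg=16 CCbbMmgg=16 CcBbMMGg=16 CcBbMMgg=16 CcBbMmGg=16 CcBbMmgg=16 CcbbMMGg=16 CcbbMMgg=16 CcbbMmGg=16 CcbbMmgg=16
CcBbMmgg hits 16/256; gcd=16; 16÷16/256÷16 = 1/16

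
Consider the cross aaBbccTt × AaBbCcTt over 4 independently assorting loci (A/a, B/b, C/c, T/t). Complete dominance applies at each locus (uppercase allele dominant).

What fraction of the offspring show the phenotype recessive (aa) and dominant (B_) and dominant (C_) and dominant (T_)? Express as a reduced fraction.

P(aa B_ C_ T_) = 9/64

aaBbccTt gametes: aBcT×4, aBct×4, abcT×4, abct×4
AaBbCcTt gametes: ABCT×1, ABCt×1, ABcT×1, ABct×1, AbCT×1, AbCt×1, AbcT×1, Abct×1, aBCT×1, aBCt×1, aBcT×1, aBct×1, abCT×1, abCt×1, abcT×1, abct×1
aaBbccTt×AaBbCcTt grid (16·16=256): AaBBCcTT=4 AaBBCcTt=8 AaBBCctt=4 AaBBccTT=4 AaBBccTt=8 AaBBcctt=4 AaBbCcTT=8 AaBbCcTt=16 AaBbCctt=8 AaBbccTT=8 AaBbccTt=16 AaBbcctt=8 AabbCcTT=4 AabbCcTt=8 AabbCctt=4 AabbccTT=4 AabbccTt=8 Aabbcctt=4 aaBBCcTT=4 aaBBCcTt=8 aaBBCctt=4 aaBBccTT=4 aaBBccTt=8 aaBBcctt=4 aaBbCcTT=8 aaBbCcTt=16 aaBbCctt=8 aaBbccTT=8 aaBbccTt=16 aaBbcctt=8 aabbCcTT=4 aabbCcTt=8 aabbCctt=4 aabbccTT=4 aabbccTt=8 aabbcctt=4
aa B_ C_ T_ hits 36/256; gcd=4; 36÷4/256÷4 = 9/64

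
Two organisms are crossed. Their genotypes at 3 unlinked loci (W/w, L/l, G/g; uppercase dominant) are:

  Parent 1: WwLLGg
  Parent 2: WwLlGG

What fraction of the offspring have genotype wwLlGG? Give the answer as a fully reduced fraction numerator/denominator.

P(wwLlGG) = 1/16

WwLLGg gametes: WLG×2, WLg×2, wLG×2, wLg×2
WwLlGG gametes: WLG×2, WlG×2, wLG×2, wlG×2
WwLLGg×WwLlGG grid (8·8=64): WWLLGG=4 WWLLGg=4 WWLlGG=4 WWLlGg=4 WwLLGG=8 WwLLGg=8 WwLlGG=8 WwLlGg=8 wwLLGG=4 wwLLGg=4 wwLlGG=4 wwLlGg=4
wwLlGG hits 4/64; gcd=4; 4÷4/64÷4 = 1/16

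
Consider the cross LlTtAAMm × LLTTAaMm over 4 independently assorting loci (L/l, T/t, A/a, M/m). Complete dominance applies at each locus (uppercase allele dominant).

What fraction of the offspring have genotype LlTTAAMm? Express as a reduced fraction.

LlTtAAMm gametes: LTAM×2, LTAm×2, LtAM×2, LtAm×2, lTAM×2, lTAm×2, ltAM×2, ltAm×2
LLTTAaMm gametes: LTAM×4, LTAm×4, LTaM×4, LTam×4
LlTtAAMm×LLTTAaMm grid (16·16=256): LLTTAAMM=8 LLTTAAMm=16 LLTTAAmm=8 LLTTAaMM=8 LLTTAaMm=16 LLTTAamm=8 LLTtAAMM=8 LLTtAAMm=16 LLTtAAmm=8 LLTtAaMM=8 LLTtAaMm=16 LLTtAamm=8 LlTTAAMM=8 LlTTAAMm=16 LlTTAAmm=8 LlTTAaMM=8 LlTTAaMm=16 LlTTAamm=8 LlTtAAMM=8 LlTtAAMm=16 LlTtAAmm=8 LlTtAaMM=8 LlTtAaMm=16 LlTtAamm=8
LlTTAAMm hits 16/256; gcd=16; 16÷16/256÷16 = 1/16

P(LlTTAAMm) = 1/16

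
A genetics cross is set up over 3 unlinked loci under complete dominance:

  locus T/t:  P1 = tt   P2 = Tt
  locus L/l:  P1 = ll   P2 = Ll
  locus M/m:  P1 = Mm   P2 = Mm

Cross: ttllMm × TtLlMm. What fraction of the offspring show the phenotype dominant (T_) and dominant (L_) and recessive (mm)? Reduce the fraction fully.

P(T_ L_ mm) = 1/16

ttllMm gametes: tlM×4, tlm×4
TtLlMm gametes: TLM×1, TLm×1, TlM×1, Tlm×1, tLM×1, tLm×1, tlM×1, tlm×1
ttllMm×TtLlMm grid (8·8=64): TtLlMM=4 TtLlMm=8 TtLlmm=4 TtllMM=4 TtllMm=8 Ttllmm=4 ttLlMM=4 ttLlMm=8 ttLlmm=4 ttllMM=4 ttllMm=8 ttllmm=4
T_ L_ mm hits 4/64; gcd=4; 4÷4/64÷4 = 1/16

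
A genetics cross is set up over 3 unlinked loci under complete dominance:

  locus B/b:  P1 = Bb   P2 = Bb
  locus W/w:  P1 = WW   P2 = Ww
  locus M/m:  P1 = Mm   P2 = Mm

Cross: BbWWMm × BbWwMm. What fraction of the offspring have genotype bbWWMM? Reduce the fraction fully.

BbWWMm gametes: BWM×2, BWm×2, bWM×2, bWm×2
BbWwMm gametes: BWM×1, BWm×1, BwM×1, Bwm×1, bWM×1, bWm×1, bwM×1, bwm×1
BbWWMm×BbWwMm grid (8·8=64): BBWWMM=2 BBWWMm=4 BBWWmm=2 BBWwMM=2 BBWwMm=4 BBWwmm=2 BbWWMM=4 BbWWMm=8 BbWWmm=4 BbWwMM=4 BbWwMm=8 BbWwmm=4 bbWWMM=2 bbWWMm=4 bbWWmm=2 bbWwMM=2 bbWwMm=4 bbWwmm=2
bbWWMM hits 2/64; gcd=2; 2÷2/64÷2 = 1/32

P(bbWWMM) = 1/32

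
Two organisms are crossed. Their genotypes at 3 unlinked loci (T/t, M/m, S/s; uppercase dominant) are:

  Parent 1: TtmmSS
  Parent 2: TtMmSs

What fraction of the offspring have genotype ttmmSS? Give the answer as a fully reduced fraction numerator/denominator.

TtmmSS gametes: TmS×4, tmS×4
TtMmSs gametes: TMS×1, TMs×1, TmS×1, Tms×1, tMS×1, tMs×1, tmS×1, tms×1
TtmmSS×TtMmSs grid (8·8=64): TTMmSS=4 TTMmSs=4 TTmmSS=4 TTmmSs=4 TtMmSS=8 TtMmSs=8 TtmmSS=8 TtmmSs=8 ttMmSS=4 ttMmSs=4 ttmmSS=4 ttmmSs=4
ttmmSS hits 4/64; gcd=4; 4÷4/64÷4 = 1/16

P(ttmmSS) = 1/16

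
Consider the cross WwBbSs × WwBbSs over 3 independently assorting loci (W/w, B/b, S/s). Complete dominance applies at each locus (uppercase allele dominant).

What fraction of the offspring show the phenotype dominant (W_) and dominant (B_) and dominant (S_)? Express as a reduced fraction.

P(W_ B_ S_) = 27/64

WwBbSs gametes: WBS×1, WBs×1, WbS×1, Wbs×1, wBS×1, wBs×1, wbS×1, wbs×1
WwBbSs gametes: WBS×1, WBs×1, WbS×1, Wbs×1, wBS×1, wBs×1, wbS×1, wbs×1
WwBbSs×WwBbSs grid (8·8=64): WWBBSS=1 WWBBSs=2 WWBBss=1 WWBbSS=2 WWBbSs=4 WWBbss=2 WWbbSS=1 WWbbSs=2 WWbbss=1 WwBBSS=2 WwBBSs=4 WwBBss=2 WwBbSS=4 WwBbSs=8 WwBbss=4 WwbbSS=2 WwbbSs=4 Wwbbss=2 wwBBSS=1 wwBBSs=2 wwBBss=1 wwBbSS=2 wwBbSs=4 wwBbss=2 wwbbSS=1 wwbbSs=2 wwbbss=1
W_ B_ S_ hits 27/64; gcd=1; 27÷1/64÷1 = 27/64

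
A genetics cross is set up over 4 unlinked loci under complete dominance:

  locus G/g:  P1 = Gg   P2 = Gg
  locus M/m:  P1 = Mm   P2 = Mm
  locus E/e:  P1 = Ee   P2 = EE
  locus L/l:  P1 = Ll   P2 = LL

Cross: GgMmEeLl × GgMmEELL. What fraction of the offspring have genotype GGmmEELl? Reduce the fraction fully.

P(GGmmEELl) = 1/64

GgMmEeLl gametes: GMEL×1, GMEl×1, GMeL×1, GMel×1, GmEL×1, GmEl×1, GmeL×1, Gmel×1, gMEL×1, gMEl×1, gMeL×1, gMel×1, gmEL×1, gmEl×1, gmeL×1, gmel×1
GgMmEELL gametes: GMEL×4, GmEL×4, gMEL×4, gmEL×4
GgMmEeLl×GgMmEELL grid (16·16=256): GGMMEELL=4 GGMMEELl=4 GGMMEeLL=4 GGMMEeLl=4 GGMmEELL=8 GGMmEELl=8 GGMmEeLL=8 GGMmEeLl=8 GGmmEELL=4 GGmmEELl=4 GGmmEeLL=4 GGmmEeLl=4 GgMMEELL=8 GgMMEELl=8 GgMMEeLL=8 GgMMEeLl=8 GgMmEELL=16 GgMmEELl=16 GgMmEeLL=16 GgMmEeLl=16 GgmmEELL=8 GgmmEELl=8 GgmmEeLL=8 GgmmEeLl=8 ggMMEELL=4 ggMMEELl=4 ggMMEeLL=4 ggMMEeLl=4 ggMmEELL=8 ggMmEELl=8 ggMmEeLL=8 ggMmEeLl=8 ggmmEELL=4 ggmmEELl=4 ggmmEeLL=4 ggmmEeLl=4
GGmmEELl hits 4/256; gcd=4; 4÷4/256÷4 = 1/64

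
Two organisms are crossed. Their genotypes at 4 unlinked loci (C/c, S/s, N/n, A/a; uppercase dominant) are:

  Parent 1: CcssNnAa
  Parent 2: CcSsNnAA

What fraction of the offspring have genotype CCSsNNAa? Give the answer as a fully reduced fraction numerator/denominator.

CcssNnAa gametes: CsNA×2, CsNa×2, CsnA×2, Csna×2, csNA×2, csNa×2, csnA×2, csna×2
CcSsNnAA gametes: CSNA×2, CSnA×2, CsNA×2, CsnA×2, cSNA×2, cSnA×2, csNA×2, csnA×2
CcssNnAa×CcSsNnAA grid (16·16=256): CCSsNNAA=4 CCSsNNAa=4 CCSsNnAA=8 CCSsNnAa=8 CCSsnnAA=4 CCSsnnAa=4 CCssNNAA=4 CCssNNAa=4 CCssNnAA=8 CCssNnAa=8 CCssnnAA=4 CCssnnAa=4 CcSsNNAA=8 CcSsNNAa=8 CcSsNnAA=16 CcSsNnAa=16 CcSsnnAA=8 CcSsnnAa=8 CcssNNAA=8 CcssNNAa=8 CcssNnAA=16 CcssNnAa=16 CcssnnAA=8 CcssnnAa=8 ccSsNNAA=4 ccSsNNAa=4 ccSsNnAA=8 ccSsNnAa=8 ccSsnnAA=4 ccSsnnAa=4 ccssNNAA=4 ccssNNAa=4 ccssNnAA=8 ccssNnAa=8 ccssnnAA=4 ccssnnAa=4
CCSsNNAa hits 4/256; gcd=4; 4÷4/256÷4 = 1/64

P(CCSsNNAa) = 1/64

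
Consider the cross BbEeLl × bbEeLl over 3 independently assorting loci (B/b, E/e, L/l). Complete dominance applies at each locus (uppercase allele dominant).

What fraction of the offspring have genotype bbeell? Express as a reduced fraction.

P(bbeell) = 1/32

BbEeLl gametes: BEL×1, BEl×1, BeL×1, Bel×1, bEL×1, bEl×1, beL×1, bel×1
bbEeLl gametes: bEL×2, bEl×2, beL×2, bel×2
BbEeLl×bbEeLl grid (8·8=64): BbEELL=2 BbEELl=4 BbEEll=2 BbEeLL=4 BbEeLl=8 BbEell=4 BbeeLL=2 BbeeLl=4 Bbeell=2 bbEELL=2 bbEELl=4 bbEEll=2 bbEeLL=4 bbEeLl=8 bbEell=4 bbeeLL=2 bbeeLl=4 bbeell=2
bbeell hits 2/64; gcd=2; 2÷2/64÷2 = 1/32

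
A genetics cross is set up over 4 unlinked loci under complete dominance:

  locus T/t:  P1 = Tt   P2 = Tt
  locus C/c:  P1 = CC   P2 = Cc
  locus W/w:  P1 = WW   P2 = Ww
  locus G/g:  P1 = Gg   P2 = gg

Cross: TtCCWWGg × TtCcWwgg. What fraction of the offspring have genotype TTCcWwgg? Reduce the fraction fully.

TtCCWWGg gametes: TCWG×4, TCWg×4, tCWG×4, tCWg×4
TtCcWwgg gametes: TCWg×2, TCwg×2, TcWg×2, Tcwg×2, tCWg×2, tCwg×2, tcWg×2, tcwg×2
TtCCWWGg×TtCcWwgg grid (16·16=256): TTCCWWGg=8 TTCCWWgg=8 TTCCWwGg=8 TTCCWwgg=8 TTCcWWGg=8 TTCcWWgg=8 TTCcWwGg=8 TTCcWwgg=8 TtCCWWGg=16 TtCCWWgg=16 TtCCWwGg=16 TtCCWwgg=16 TtCcWWGg=16 TtCcWWgg=16 TtCcWwGg=16 TtCcWwgg=16 ttCCWWGg=8 ttCCWWgg=8 ttCCWwGg=8 ttCCWwgg=8 ttCcWWGg=8 ttCcWWgg=8 ttCcWwGg=8 ttCcWwgg=8
TTCcWwgg hits 8/256; gcd=8; 8÷8/256÷8 = 1/32

P(TTCcWwgg) = 1/32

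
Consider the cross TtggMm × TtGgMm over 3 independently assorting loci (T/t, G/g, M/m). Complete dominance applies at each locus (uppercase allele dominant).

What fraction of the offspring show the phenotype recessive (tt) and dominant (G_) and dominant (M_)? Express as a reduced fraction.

TtggMm gametes: TgM×2, Tgm×2, tgM×2, tgm×2
TtGgMm gametes: TGM×1, TGm×1, TgM×1, Tgm×1, tGM×1, tGm×1, tgM×1, tgm×1
TtggMm×TtGgMm grid (8·8=64): TTGgMM=2 TTGgMm=4 TTGgmm=2 TTggMM=2 TTggMm=4 TTggmm=2 TtGgMM=4 TtGgMm=8 TtGgmm=4 TtggMM=4 TtggMm=8 Ttggmm=4 ttGgMM=2 ttGgMm=4 ttGgmm=2 ttggMM=2 ttggMm=4 ttggmm=2
tt G_ M_ hits 6/64; gcd=2; 6÷2/64÷2 = 3/32

P(tt G_ M_) = 3/32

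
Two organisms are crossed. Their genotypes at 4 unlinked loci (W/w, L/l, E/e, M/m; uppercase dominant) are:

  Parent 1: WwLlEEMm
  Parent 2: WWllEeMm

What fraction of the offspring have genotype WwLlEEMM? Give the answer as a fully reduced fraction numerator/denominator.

P(WwLlEEMM) = 1/32

WwLlEEMm gametes: WLEM×2, WLEm×2, WlEM×2, WlEm×2, wLEM×2, wLEm×2, wlEM×2, wlEm×2
WWllEeMm gametes: WlEM×4, WlEm×4, WleM×4, Wlem×4
WwLlEEMm×WWllEeMm grid (16·16=256): WWLlEEMM=8 WWLlEEMm=16 WWLlEEmm=8 WWLlEeMM=8 WWLlEeMm=16 WWLlEemm=8 WWllEEMM=8 WWllEEMm=16 WWllEEmm=8 WWllEeMM=8 WWllEeMm=16 WWllEemm=8 WwLlEEMM=8 WwLlEEMm=16 WwLlEEmm=8 WwLlEeMM=8 WwLlEeMm=16 WwLlEemm=8 WwllEEMM=8 WwllEEMm=16 WwllEEmm=8 WwllEeMM=8 WwllEeMm=16 WwllEemm=8
WwLlEEMM hits 8/256; gcd=8; 8÷8/256÷8 = 1/32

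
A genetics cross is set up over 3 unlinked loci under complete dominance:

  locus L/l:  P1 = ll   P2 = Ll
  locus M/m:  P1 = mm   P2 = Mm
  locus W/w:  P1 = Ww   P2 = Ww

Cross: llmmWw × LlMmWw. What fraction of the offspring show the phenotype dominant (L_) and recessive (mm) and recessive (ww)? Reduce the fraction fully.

P(L_ mm ww) = 1/16

llmmWw gametes: lmW×4, lmw×4
LlMmWw gametes: LMW×1, LMw×1, LmW×1, Lmw×1, lMW×1, lMw×1, lmW×1, lmw×1
llmmWw×LlMmWw grid (8·8=64): LlMmWW=4 LlMmWw=8 LlMmww=4 LlmmWW=4 LlmmWw=8 Llmmww=4 llMmWW=4 llMmWw=8 llMmww=4 llmmWW=4 llmmWw=8 llmmww=4
L_ mm ww hits 4/64; gcd=4; 4÷4/64÷4 = 1/16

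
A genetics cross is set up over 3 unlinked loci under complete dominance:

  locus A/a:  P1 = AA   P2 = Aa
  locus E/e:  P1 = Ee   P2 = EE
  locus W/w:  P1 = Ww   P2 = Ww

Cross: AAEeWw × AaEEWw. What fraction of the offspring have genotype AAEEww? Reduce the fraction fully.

AAEeWw gametes: AEW×2, AEw×2, AeW×2, Aew×2
AaEEWw gametes: AEW×2, AEw×2, aEW×2, aEw×2
AAEeWw×AaEEWw grid (8·8=64): AAEEWW=4 AAEEWw=8 AAEEww=4 AAEeWW=4 AAEeWw=8 AAEeww=4 AaEEWW=4 AaEEWw=8 AaEEww=4 AaEeWW=4 AaEeWw=8 AaEeww=4
AAEEww hits 4/64; gcd=4; 4÷4/64÷4 = 1/16

P(AAEEww) = 1/16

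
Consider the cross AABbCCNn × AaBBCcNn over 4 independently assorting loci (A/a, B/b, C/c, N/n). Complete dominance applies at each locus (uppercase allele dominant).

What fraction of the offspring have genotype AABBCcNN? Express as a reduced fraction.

P(AABBCcNN) = 1/32

AABbCCNn gametes: ABCN×4, ABCn×4, AbCN×4, AbCn×4
AaBBCcNn gametes: ABCN×2, ABCn×2, ABcN×2, ABcn×2, aBCN×2, aBCn×2, aBcN×2, aBcn×2
AABbCCNn×AaBBCcNn grid (16·16=256): AABBCCNN=8 AABBCCNn=16 AABBCCnn=8 AABBCcNN=8 AABBCcNn=16 AABBCcnn=8 AABbCCNN=8 AABbCCNn=16 AABbCCnn=8 AABbCcNN=8 AABbCcNn=16 AABbCcnn=8 AaBBCCNN=8 AaBBCCNn=16 AaBBCCnn=8 AaBBCcNN=8 AaBBCcNn=16 AaBBCcnn=8 AaBbCCNN=8 AaBbCCNn=16 AaBbCCnn=8 AaBbCcNN=8 AaBbCcNn=16 AaBbCcnn=8
AABBCcNN hits 8/256; gcd=8; 8÷8/256÷8 = 1/32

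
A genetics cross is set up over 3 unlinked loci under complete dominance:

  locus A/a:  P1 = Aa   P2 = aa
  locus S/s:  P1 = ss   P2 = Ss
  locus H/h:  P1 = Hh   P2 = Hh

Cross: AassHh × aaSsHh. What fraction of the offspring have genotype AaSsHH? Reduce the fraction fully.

P(AaSsHH) = 1/16

AassHh gametes: AsH×2, Ash×2, asH×2, ash×2
aaSsHh gametes: aSH×2, aSh×2, asH×2, ash×2
AassHh×aaSsHh grid (8·8=64): AaSsHH=4 AaSsHh=8 AaSshh=4 AassHH=4 AassHh=8 Aasshh=4 aaSsHH=4 aaSsHh=8 aaSshh=4 aassHH=4 aassHh=8 aasshh=4
AaSsHH hits 4/64; gcd=4; 4÷4/64÷4 = 1/16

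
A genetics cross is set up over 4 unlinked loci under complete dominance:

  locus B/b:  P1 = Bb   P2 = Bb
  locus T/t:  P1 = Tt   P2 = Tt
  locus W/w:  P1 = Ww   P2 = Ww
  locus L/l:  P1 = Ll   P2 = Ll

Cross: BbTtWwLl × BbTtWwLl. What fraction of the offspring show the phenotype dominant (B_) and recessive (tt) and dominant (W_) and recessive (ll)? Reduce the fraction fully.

P(B_ tt W_ ll) = 9/256

BbTtWwLl gametes: BTWL×1, BTWl×1, BTwL×1, BTwl×1, BtWL×1, BtWl×1, BtwL×1, Btwl×1, bTWL×1, bTWl×1, bTwL×1, bTwl×1, btWL×1, btWl×1, btwL×1, btwl×1
BbTtWwLl gametes: BTWL×1, BTWl×1, BTwL×1, BTwl×1, BtWL×1, BtWl×1, BtwL×1, Btwl×1, bTWL×1, bTWl×1, bTwL×1, bTwl×1, btWL×1, btWl×1, btwL×1, btwl×1
BbTtWwLl×BbTtWwLl grid (16·16=256): BBTTWWLL=1 BBTTWWLl=2 BBTTWWll=1 BBTTWwLL=2 BBTTWwLl=4 BBTTWwll=2 BBTTwwLL=1 BBTTwwLl=2 BBTTwwll=1 BBTtWWLL=2 BBTtWWLl=4 BBTtWWll=2 BBTtWwLL=4 BBTtWwLl=8 BBTtWwll=4 BBTtwwLL=2 BBTtwwLl=4 BBTtwwll=2 BBttWWLL=1 BBttWWLl=2 BBttWWll=1 BBttWwLL=2 BBttWwLl=4 BBttWwll=2 BBttwwLL=1 BBttwwLl=2 BBttwwll=1 BbTTWWLL=2 BbTTWWLl=4 BbTTWWll=2 BbTTWwLL=4 BbTTWwLl=8 BbTTWwll=4 BbTTwwLL=2 BbTTwwLl=4 BbTTwwll=2 BbTtWWLL=4 BbTtWWLl=8 BbTtWWll=4 BbTtWwLL=8 BbTtWwLl=16 BbTtWwll=8 BbTtwwLL=4 BbTtwwLl=8 BbTtwwll=4 BbttWWLL=2 BbttWWLl=4 BbttWWll=2 BbttWwLL=4 BbttWwLl=8 BbttWwll=4 BbttwwLL=2 BbttwwLl=4 Bbttwwll=2 bbTTWWLL=1 bbTTWWLl=2 bbTTWWll=1 bbTTWwLL=2 bbTTWwLl=4 bbTTWwll=2 bbTTwwLL=1 bbTTwwLl=2 bbTTwwll=1 bbTtWWLL=2 bbTtWWLl=4 bbTtWWll=2 bbTtWwLL=4 bbTtWwLl=8 bbTtWwll=4 bbTtwwLL=2 bbTtwwLl=4 bbTtwwll=2 bbttWWLL=1 bbttWWLl=2 bbttWWll=1 bbttWwLL=2 bbttWwLl=4 bbttWwll=2 bbttwwLL=1 bbttwwLl=2 bbttwwll=1
B_ tt W_ ll hits 9/256; gcd=1; 9÷1/256÷1 = 9/256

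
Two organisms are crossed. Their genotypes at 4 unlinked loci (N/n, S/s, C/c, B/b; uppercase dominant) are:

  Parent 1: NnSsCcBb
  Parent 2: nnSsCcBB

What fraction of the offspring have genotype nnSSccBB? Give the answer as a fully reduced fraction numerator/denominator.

P(nnSSccBB) = 1/64

NnSsCcBb gametes: NSCB×1, NSCb×1, NScB×1, NScb×1, NsCB×1, NsCb×1, NscB×1, Nscb×1, nSCB×1, nSCb×1, nScB×1, nScb×1, nsCB×1, nsCb×1, nscB×1, nscb×1
nnSsCcBB gametes: nSCB×4, nScB×4, nsCB×4, nscB×4
NnSsCcBb×nnSsCcBB grid (16·16=256): NnSSCCBB=4 NnSSCCBb=4 NnSSCcBB=8 NnSSCcBb=8 NnSSccBB=4 NnSSccBb=4 NnSsCCBB=8 NnSsCCBb=8 NnSsCcBB=16 NnSsCcBb=16 NnSsccBB=8 NnSsccBb=8 NnssCCBB=4 NnssCCBb=4 NnssCcBB=8 NnssCcBb=8 NnssccBB=4 NnssccBb=4 nnSSCCBB=4 nnSSCCBb=4 nnSSCcBB=8 nnSSCcBb=8 nnSSccBB=4 nnSSccBb=4 nnSsCCBB=8 nnSsCCBb=8 nnSsCcBB=16 nnSsCcBb=16 nnSsccBB=8 nnSsccBb=8 nnssCCBB=4 nnssCCBb=4 nnssCcBB=8 nnssCcBb=8 nnssccBB=4 nnssccBb=4
nnSSccBB hits 4/256; gcd=4; 4÷4/256÷4 = 1/64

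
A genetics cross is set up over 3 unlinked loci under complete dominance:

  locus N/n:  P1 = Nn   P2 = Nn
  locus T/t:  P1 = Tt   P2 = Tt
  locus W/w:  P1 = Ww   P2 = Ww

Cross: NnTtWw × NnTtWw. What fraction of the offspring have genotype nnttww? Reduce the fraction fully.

P(nnttww) = 1/64

NnTtWw gametes: NTW×1, NTw×1, NtW×1, Ntw×1, nTW×1, nTw×1, ntW×1, ntw×1
NnTtWw gametes: NTW×1, NTw×1, NtW×1, Ntw×1, nTW×1, nTw×1, ntW×1, ntw×1
NnTtWw×NnTtWw grid (8·8=64): NNTTWW=1 NNTTWw=2 NNTTww=1 NNTtWW=2 NNTtWw=4 NNTtww=2 NNttWW=1 NNttWw=2 NNttww=1 NnTTWW=2 NnTTWw=4 NnTTww=2 NnTtWW=4 NnTtWw=8 NnTtww=4 NnttWW=2 NnttWw=4 Nnttww=2 nnTTWW=1 nnTTWw=2 nnTTww=1 nnTtWW=2 nnTtWw=4 nnTtww=2 nnttWW=1 nnttWw=2 nnttww=1
nnttww hits 1/64; gcd=1; 1÷1/64÷1 = 1/64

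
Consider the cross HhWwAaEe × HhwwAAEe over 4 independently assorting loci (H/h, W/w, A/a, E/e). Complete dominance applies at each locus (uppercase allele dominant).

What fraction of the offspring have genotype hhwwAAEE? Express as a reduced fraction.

HhWwAaEe gametes: HWAE×1, HWAe×1, HWaE×1, HWae×1, HwAE×1, HwAe×1, HwaE×1, Hwae×1, hWAE×1, hWAe×1, hWaE×1, hWae×1, hwAE×1, hwAe×1, hwaE×1, hwae×1
HhwwAAEe gametes: HwAE×4, HwAe×4, hwAE×4, hwAe×4
HhWwAaEe×HhwwAAEe grid (16·16=256): HHWwAAEE=4 HHWwAAEe=8 HHWwAAee=4 HHWwAaEE=4 HHWwAaEe=8 HHWwAaee=4 HHwwAAEE=4 HHwwAAEe=8 HHwwAAee=4 HHwwAaEE=4 HHwwAaEe=8 HHwwAaee=4 HhWwAAEE=8 HhWwAAEe=16 HhWwAAee=8 HhWwAaEE=8 HhWwAaEe=16 HhWwAaee=8 HhwwAAEE=8 HhwwAAEe=16 HhwwAAee=8 HhwwAaEE=8 HhwwAaEe=16 HhwwAaee=8 hhWwAAEE=4 hhWwAAEe=8 hhWwAAee=4 hhWwAaEE=4 hhWwAaEe=8 hhWwAaee=4 hhwwAAEE=4 hhwwAAEe=8 hhwwAAee=4 hhwwAaEE=4 hhwwAaEe=8 hhwwAaee=4
hhwwAAEE hits 4/256; gcd=4; 4÷4/256÷4 = 1/64

P(hhwwAAEE) = 1/64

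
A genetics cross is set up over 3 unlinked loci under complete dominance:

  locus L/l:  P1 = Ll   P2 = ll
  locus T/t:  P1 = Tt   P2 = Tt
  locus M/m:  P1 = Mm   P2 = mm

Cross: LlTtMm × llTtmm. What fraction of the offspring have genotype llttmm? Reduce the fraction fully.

LlTtMm gametes: LTM×1, LTm×1, LtM×1, Ltm×1, lTM×1, lTm×1, ltM×1, ltm×1
llTtmm gametes: lTm×4, ltm×4
LlTtMm×llTtmm grid (8·8=64): LlTTMm=4 LlTTmm=4 LlTtMm=8 LlTtmm=8 LlttMm=4 Llttmm=4 llTTMm=4 llTTmm=4 llTtMm=8 llTtmm=8 llttMm=4 llttmm=4
llttmm hits 4/64; gcd=4; 4÷4/64÷4 = 1/16

P(llttmm) = 1/16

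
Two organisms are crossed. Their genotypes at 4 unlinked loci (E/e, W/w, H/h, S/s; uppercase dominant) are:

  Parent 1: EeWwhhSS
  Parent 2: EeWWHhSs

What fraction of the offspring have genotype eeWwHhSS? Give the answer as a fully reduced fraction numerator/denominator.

P(eeWwHhSS) = 1/32

EeWwhhSS gametes: EWhS×4, EwhS×4, eWhS×4, ewhS×4
EeWWHhSs gametes: EWHS×2, EWHs×2, EWhS×2, EWhs×2, eWHS×2, eWHs×2, eWhS×2, eWhs×2
EeWwhhSS×EeWWHhSs grid (16·16=256): EEWWHhSS=8 EEWWHhSs=8 EEWWhhSS=8 EEWWhhSs=8 EEWwHhSS=8 EEWwHhSs=8 EEWwhhSS=8 EEWwhhSs=8 EeWWHhSS=16 EeWWHhSs=16 EeWWhhSS=16 EeWWhhSs=16 EeWwHhSS=16 EeWwHhSs=16 EeWwhhSS=16 EeWwhhSs=16 eeWWHhSS=8 eeWWHhSs=8 eeWWhhSS=8 eeWWhhSs=8 eeWwHhSS=8 eeWwHhSs=8 eeWwhhSS=8 eeWwhhSs=8
eeWwHhSS hits 8/256; gcd=8; 8÷8/256÷8 = 1/32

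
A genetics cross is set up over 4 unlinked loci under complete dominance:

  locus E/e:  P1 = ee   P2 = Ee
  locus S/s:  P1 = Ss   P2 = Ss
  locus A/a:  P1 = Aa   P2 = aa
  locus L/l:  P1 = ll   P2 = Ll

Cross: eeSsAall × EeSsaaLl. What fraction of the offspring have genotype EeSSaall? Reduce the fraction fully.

P(EeSSaall) = 1/32

eeSsAall gametes: eSAl×4, eSal×4, esAl×4, esal×4
EeSsaaLl gametes: ESaL×2, ESal×2, EsaL×2, Esal×2, eSaL×2, eSal×2, esaL×2, esal×2
eeSsAall×EeSsaaLl grid (16·16=256): EeSSAaLl=8 EeSSAall=8 EeSSaaLl=8 EeSSaall=8 EeSsAaLl=16 EeSsAall=16 EeSsaaLl=16 EeSsaall=16 EessAaLl=8 EessAall=8 EessaaLl=8 Eessaall=8 eeSSAaLl=8 eeSSAall=8 eeSSaaLl=8 eeSSaall=8 eeSsAaLl=16 eeSsAall=16 eeSsaaLl=16 eeSsaall=16 eessAaLl=8 eessAall=8 eessaaLl=8 eessaall=8
EeSSaall hits 8/256; gcd=8; 8÷8/256÷8 = 1/32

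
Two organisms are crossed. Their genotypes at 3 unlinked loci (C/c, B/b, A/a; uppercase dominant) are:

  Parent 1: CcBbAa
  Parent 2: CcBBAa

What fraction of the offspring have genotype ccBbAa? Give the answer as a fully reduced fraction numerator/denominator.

P(ccBbAa) = 1/16

CcBbAa gametes: CBA×1, CBa×1, CbA×1, Cba×1, cBA×1, cBa×1, cbA×1, cba×1
CcBBAa gametes: CBA×2, CBa×2, cBA×2, cBa×2
CcBbAa×CcBBAa grid (8·8=64): CCBBAA=2 CCBBAa=4 CCBBaa=2 CCBbAA=2 CCBbAa=4 CCBbaa=2 CcBBAA=4 CcBBAa=8 CcBBaa=4 CcBbAA=4 CcBbAa=8 CcBbaa=4 ccBBAA=2 ccBBAa=4 ccBBaa=2 ccBbAA=2 ccBbAa=4 ccBbaa=2
ccBbAa hits 4/64; gcd=4; 4÷4/64÷4 = 1/16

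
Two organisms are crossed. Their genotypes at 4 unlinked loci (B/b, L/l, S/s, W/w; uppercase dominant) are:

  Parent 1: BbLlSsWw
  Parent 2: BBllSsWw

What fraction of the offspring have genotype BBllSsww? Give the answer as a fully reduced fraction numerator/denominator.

P(BBllSsww) = 1/32

BbLlSsWw gametes: BLSW×1, BLSw×1, BLsW×1, BLsw×1, BlSW×1, BlSw×1, BlsW×1, Blsw×1, bLSW×1, bLSw×1, bLsW×1, bLsw×1, blSW×1, blSw×1, blsW×1, blsw×1
BBllSsWw gametes: BlSW×4, BlSw×4, BlsW×4, Blsw×4
BbLlSsWw×BBllSsWw grid (16·16=256): BBLlSSWW=4 BBLlSSWw=8 BBLlSSww=4 BBLlSsWW=8 BBLlSsWw=16 BBLlSsww=8 BBLlssWW=4 BBLlssWw=8 BBLlssww=4 BBllSSWW=4 BBllSSWw=8 BBllSSww=4 BBllSsWW=8 BBllSsWw=16 BBllSsww=8 BBllssWW=4 BBllssWw=8 BBllssww=4 BbLlSSWW=4 BbLlSSWw=8 BbLlSSww=4 BbLlSsWW=8 BbLlSsWw=16 BbLlSsww=8 BbLlssWW=4 BbLlssWw=8 BbLlssww=4 BbllSSWW=4 BbllSSWw=8 BbllSSww=4 BbllSsWW=8 BbllSsWw=16 BbllSsww=8 BbllssWW=4 BbllssWw=8 Bbllssww=4
BBllSsww hits 8/256; gcd=8; 8÷8/256÷8 = 1/32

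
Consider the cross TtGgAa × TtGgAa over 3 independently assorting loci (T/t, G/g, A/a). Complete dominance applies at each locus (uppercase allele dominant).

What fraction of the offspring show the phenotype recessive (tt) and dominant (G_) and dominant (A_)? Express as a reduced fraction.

TtGgAa gametes: TGA×1, TGa×1, TgA×1, Tga×1, tGA×1, tGa×1, tgA×1, tga×1
TtGgAa gametes: TGA×1, TGa×1, TgA×1, Tga×1, tGA×1, tGa×1, tgA×1, tga×1
TtGgAa×TtGgAa grid (8·8=64): TTGGAA=1 TTGGAa=2 TTGGaa=1 TTGgAA=2 TTGgAa=4 TTGgaa=2 TTggAA=1 TTggAa=2 TTggaa=1 TtGGAA=2 TtGGAa=4 TtGGaa=2 TtGgAA=4 TtGgAa=8 TtGgaa=4 TtggAA=2 TtggAa=4 Ttggaa=2 ttGGAA=1 ttGGAa=2 ttGGaa=1 ttGgAA=2 ttGgAa=4 ttGgaa=2 ttggAA=1 ttggAa=2 ttggaa=1
tt G_ A_ hits 9/64; gcd=1; 9÷1/64÷1 = 9/64

P(tt G_ A_) = 9/64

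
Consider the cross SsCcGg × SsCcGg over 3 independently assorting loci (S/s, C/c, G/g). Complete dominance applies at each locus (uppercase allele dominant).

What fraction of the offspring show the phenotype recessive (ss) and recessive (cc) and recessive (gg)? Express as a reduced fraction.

SsCcGg gametes: SCG×1, SCg×1, ScG×1, Scg×1, sCG×1, sCg×1, scG×1, scg×1
SsCcGg gametes: SCG×1, SCg×1, ScG×1, Scg×1, sCG×1, sCg×1, scG×1, scg×1
SsCcGg×SsCcGg grid (8·8=64): SSCCGG=1 SSCCGg=2 SSCCgg=1 SSCcGG=2 SSCcGg=4 SSCcgg=2 SSccGG=1 SSccGg=2 SSccgg=1 SsCCGG=2 SsCCGg=4 SsCCgg=2 SsCcGG=4 SsCcGg=8 SsCcgg=4 SsccGG=2 SsccGg=4 Ssccgg=2 ssCCGG=1 ssCCGg=2 ssCCgg=1 ssCcGG=2 ssCcGg=4 ssCcgg=2 ssccGG=1 ssccGg=2 ssccgg=1
ss cc gg hits 1/64; gcd=1; 1÷1/64÷1 = 1/64

P(ss cc gg) = 1/64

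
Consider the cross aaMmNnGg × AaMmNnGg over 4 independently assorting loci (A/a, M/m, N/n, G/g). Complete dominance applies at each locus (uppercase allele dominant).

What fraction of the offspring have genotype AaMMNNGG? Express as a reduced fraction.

aaMmNnGg gametes: aMNG×2, aMNg×2, aMnG×2, aMng×2, amNG×2, amNg×2, amnG×2, amng×2
AaMmNnGg gametes: AMNG×1, AMNg×1, AMnG×1, AMng×1, AmNG×1, AmNg×1, AmnG×1, Amng×1, aMNG×1, aMNg×1, aMnG×1, aMng×1, amNG×1, amNg×1, amnG×1, amng×1
aaMmNnGg×AaMmNnGg grid (16·16=256): AaMMNNGG=2 AaMMNNGg=4 AaMMNNgg=2 AaMMNnGG=4 AaMMNnGg=8 AaMMNngg=4 AaMMnnGG=2 AaMMnnGg=4 AaMMnngg=2 AaMmNNGG=4 AaMmNNGg=8 AaMmNNgg=4 AaMmNnGG=8 AaMmNnGg=16 AaMmNngg=8 AaMmnnGG=4 AaMmnnGg=8 AaMmnngg=4 AammNNGG=2 AammNNGg=4 AammNNgg=2 AammNnGG=4 AammNnGg=8 AammNngg=4 AammnnGG=2 AammnnGg=4 Aammnngg=2 aaMMNNGG=2 aaMMNNGg=4 aaMMNNgg=2 aaMMNnGG=4 aaMMNnGg=8 aaMMNngg=4 aaMMnnGG=2 aaMMnnGg=4 aaMMnngg=2 aaMmNNGG=4 aaMmNNGg=8 aaMmNNgg=4 aaMmNnGG=8 aaMmNnGg=16 aaMmNngg=8 aaMmnnGG=4 aaMmnnGg=8 aaMmnngg=4 aammNNGG=2 aammNNGg=4 aammNNgg=2 aammNnGG=4 aammNnGg=8 aammNngg=4 aammnnGG=2 aammnnGg=4 aammnngg=2
AaMMNNGG hits 2/256; gcd=2; 2÷2/256÷2 = 1/128

P(AaMMNNGG) = 1/128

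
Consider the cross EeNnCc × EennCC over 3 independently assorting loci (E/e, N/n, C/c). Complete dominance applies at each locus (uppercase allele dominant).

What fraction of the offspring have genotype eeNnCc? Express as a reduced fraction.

P(eeNnCc) = 1/16

EeNnCc gametes: ENC×1, ENc×1, EnC×1, Enc×1, eNC×1, eNc×1, enC×1, enc×1
EennCC gametes: EnC×4, enC×4
EeNnCc×EennCC grid (8·8=64): EENnCC=4 EENnCc=4 EEnnCC=4 EEnnCc=4 EeNnCC=8 EeNnCc=8 EennCC=8 EennCc=8 eeNnCC=4 eeNnCc=4 eennCC=4 eennCc=4
eeNnCc hits 4/64; gcd=4; 4÷4/64÷4 = 1/16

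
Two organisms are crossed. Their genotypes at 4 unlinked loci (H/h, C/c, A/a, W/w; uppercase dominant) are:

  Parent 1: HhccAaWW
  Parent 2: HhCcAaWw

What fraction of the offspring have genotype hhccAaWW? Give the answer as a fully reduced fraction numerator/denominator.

P(hhccAaWW) = 1/32

HhccAaWW gametes: HcAW×4, HcaW×4, hcAW×4, hcaW×4
HhCcAaWw gametes: HCAW×1, HCAw×1, HCaW×1, HCaw×1, HcAW×1, HcAw×1, HcaW×1, Hcaw×1, hCAW×1, hCAw×1, hCaW×1, hCaw×1, hcAW×1, hcAw×1, hcaW×1, hcaw×1
HhccAaWW×HhCcAaWw grid (16·16=256): HHCcAAWW=4 HHCcAAWw=4 HHCcAaWW=8 HHCcAaWw=8 HHCcaaWW=4 HHCcaaWw=4 HHccAAWW=4 HHccAAWw=4 HHccAaWW=8 HHccAaWw=8 HHccaaWW=4 HHccaaWw=4 HhCcAAWW=8 HhCcAAWw=8 HhCcAaWW=16 HhCcAaWw=16 HhCcaaWW=8 HhCcaaWw=8 HhccAAWW=8 HhccAAWw=8 HhccAaWW=16 HhccAaWw=16 HhccaaWW=8 HhccaaWw=8 hhCcAAWW=4 hhCcAAWw=4 hhCcAaWW=8 hhCcAaWw=8 hhCcaaWW=4 hhCcaaWw=4 hhccAAWW=4 hhccAAWw=4 hhccAaWW=8 hhccAaWw=8 hhccaaWW=4 hhccaaWw=4
hhccAaWW hits 8/256; gcd=8; 8÷8/256÷8 = 1/32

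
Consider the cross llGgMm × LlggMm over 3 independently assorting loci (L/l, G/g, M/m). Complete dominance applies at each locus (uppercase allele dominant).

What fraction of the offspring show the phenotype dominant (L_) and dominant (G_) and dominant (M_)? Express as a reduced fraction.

llGgMm gametes: lGM×2, lGm×2, lgM×2, lgm×2
LlggMm gametes: LgM×2, Lgm×2, lgM×2, lgm×2
llGgMm×LlggMm grid (8·8=64): LlGgMM=4 LlGgMm=8 LlGgmm=4 LlggMM=4 LlggMm=8 Llggmm=4 llGgMM=4 llGgMm=8 llGgmm=4 llggMM=4 llggMm=8 llggmm=4
L_ G_ M_ hits 12/64; gcd=4; 12÷4/64÷4 = 3/16

P(L_ G_ M_) = 3/16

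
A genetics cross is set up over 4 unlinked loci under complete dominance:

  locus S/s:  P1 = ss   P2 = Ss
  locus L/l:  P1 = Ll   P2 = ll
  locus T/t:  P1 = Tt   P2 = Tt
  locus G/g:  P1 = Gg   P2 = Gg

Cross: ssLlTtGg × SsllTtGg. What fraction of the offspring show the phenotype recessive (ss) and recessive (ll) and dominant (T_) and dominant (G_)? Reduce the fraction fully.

ssLlTtGg gametes: sLTG×2, sLTg×2, sLtG×2, sLtg×2, slTG×2, slTg×2, sltG×2, sltg×2
SsllTtGg gametes: SlTG×2, SlTg×2, SltG×2, Sltg×2, slTG×2, slTg×2, sltG×2, sltg×2
ssLlTtGg×SsllTtGg grid (16·16=256): SsLlTTGG=4 SsLlTTGg=8 SsLlTTgg=4 SsLlTtGG=8 SsLlTtGg=16 SsLlTtgg=8 SsLlttGG=4 SsLlttGg=8 SsLlttgg=4 SsllTTGG=4 SsllTTGg=8 SsllTTgg=4 SsllTtGG=8 SsllTtGg=16 SsllTtgg=8 SsllttGG=4 SsllttGg=8 Ssllttgg=4 ssLlTTGG=4 ssLlTTGg=8 ssLlTTgg=4 ssLlTtGG=8 ssLlTtGg=16 ssLlTtgg=8 ssLlttGG=4 ssLlttGg=8 ssLlttgg=4 ssllTTGG=4 ssllTTGg=8 ssllTTgg=4 ssllTtGG=8 ssllTtGg=16 ssllTtgg=8 ssllttGG=4 ssllttGg=8 ssllttgg=4
ss ll T_ G_ hits 36/256; gcd=4; 36÷4/256÷4 = 9/64

P(ss ll T_ G_) = 9/64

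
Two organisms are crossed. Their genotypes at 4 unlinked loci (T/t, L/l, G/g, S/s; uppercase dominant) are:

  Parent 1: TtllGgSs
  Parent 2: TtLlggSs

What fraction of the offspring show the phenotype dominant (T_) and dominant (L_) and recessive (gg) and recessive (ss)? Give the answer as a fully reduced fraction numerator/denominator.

TtllGgSs gametes: TlGS×2, TlGs×2, TlgS×2, Tlgs×2, tlGS×2, tlGs×2, tlgS×2, tlgs×2
TtLlggSs gametes: TLgS×2, TLgs×2, TlgS×2, Tlgs×2, tLgS×2, tLgs×2, tlgS×2, tlgs×2
TtllGgSs×TtLlggSs grid (16·16=256): TTLlGgSS=4 TTLlGgSs=8 TTLlGgss=4 TTLlggSS=4 TTLlggSs=8 TTLlggss=4 TTllGgSS=4 TTllGgSs=8 TTllGgss=4 TTllggSS=4 TTllggSs=8 TTllggss=4 TtLlGgSS=8 TtLlGgSs=16 TtLlGgss=8 TtLlggSS=8 TtLlggSs=16 TtLlggss=8 TtllGgSS=8 TtllGgSs=16 TtllGgss=8 TtllggSS=8 TtllggSs=16 Ttllggss=8 ttLlGgSS=4 ttLlGgSs=8 ttLlGgss=4 ttLlggSS=4 ttLlggSs=8 ttLlggss=4 ttllGgSS=4 ttllGgSs=8 ttllGgss=4 ttllggSS=4 ttllggSs=8 ttllggss=4
T_ L_ gg ss hits 12/256; gcd=4; 12÷4/256÷4 = 3/64

P(T_ L_ gg ss) = 3/64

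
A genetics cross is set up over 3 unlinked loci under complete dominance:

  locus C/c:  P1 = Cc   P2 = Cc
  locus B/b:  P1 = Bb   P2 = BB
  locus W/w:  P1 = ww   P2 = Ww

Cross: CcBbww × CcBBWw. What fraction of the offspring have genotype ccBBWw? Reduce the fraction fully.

CcBbww gametes: CBw×2, Cbw×2, cBw×2, cbw×2
CcBBWw gametes: CBW×2, CBw×2, cBW×2, cBw×2
CcBbww×CcBBWw grid (8·8=64): CCBBWw=4 CCBBww=4 CCBbWw=4 CCBbww=4 CcBBWw=8 CcBBww=8 CcBbWw=8 CcBbww=8 ccBBWw=4 ccBBww=4 ccBbWw=4 ccBbww=4
ccBBWw hits 4/64; gcd=4; 4÷4/64÷4 = 1/16

P(ccBBWw) = 1/16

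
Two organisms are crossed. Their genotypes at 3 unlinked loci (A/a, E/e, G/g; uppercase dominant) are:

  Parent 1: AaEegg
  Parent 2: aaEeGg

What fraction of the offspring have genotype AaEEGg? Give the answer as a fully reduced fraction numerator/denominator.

P(AaEEGg) = 1/16

AaEegg gametes: AEg×2, Aeg×2, aEg×2, aeg×2
aaEeGg gametes: aEG×2, aEg×2, aeG×2, aeg×2
AaEegg×aaEeGg grid (8·8=64): AaEEGg=4 AaEEgg=4 AaEeGg=8 AaEegg=8 AaeeGg=4 Aaeegg=4 aaEEGg=4 aaEEgg=4 aaEeGg=8 aaEegg=8 aaeeGg=4 aaeegg=4
AaEEGg hits 4/64; gcd=4; 4÷4/64÷4 = 1/16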